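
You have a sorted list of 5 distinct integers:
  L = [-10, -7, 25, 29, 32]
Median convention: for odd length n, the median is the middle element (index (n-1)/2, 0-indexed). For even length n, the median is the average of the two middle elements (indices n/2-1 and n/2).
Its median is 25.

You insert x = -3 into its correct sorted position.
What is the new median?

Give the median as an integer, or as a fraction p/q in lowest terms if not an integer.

Old list (sorted, length 5): [-10, -7, 25, 29, 32]
Old median = 25
Insert x = -3
Old length odd (5). Middle was index 2 = 25.
New length even (6). New median = avg of two middle elements.
x = -3: 2 elements are < x, 3 elements are > x.
New sorted list: [-10, -7, -3, 25, 29, 32]
New median = 11

Answer: 11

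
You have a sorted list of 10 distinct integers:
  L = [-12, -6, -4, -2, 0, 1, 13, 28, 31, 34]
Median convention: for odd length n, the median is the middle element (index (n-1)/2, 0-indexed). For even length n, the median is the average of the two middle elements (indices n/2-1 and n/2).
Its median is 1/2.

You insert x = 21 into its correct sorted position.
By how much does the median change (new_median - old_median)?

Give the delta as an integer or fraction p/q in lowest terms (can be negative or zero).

Answer: 1/2

Derivation:
Old median = 1/2
After inserting x = 21: new sorted = [-12, -6, -4, -2, 0, 1, 13, 21, 28, 31, 34]
New median = 1
Delta = 1 - 1/2 = 1/2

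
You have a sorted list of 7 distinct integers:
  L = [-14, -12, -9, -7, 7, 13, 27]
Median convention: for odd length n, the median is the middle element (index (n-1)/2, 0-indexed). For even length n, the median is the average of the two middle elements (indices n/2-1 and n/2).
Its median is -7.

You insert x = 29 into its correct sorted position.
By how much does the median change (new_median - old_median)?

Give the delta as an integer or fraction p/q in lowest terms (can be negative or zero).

Old median = -7
After inserting x = 29: new sorted = [-14, -12, -9, -7, 7, 13, 27, 29]
New median = 0
Delta = 0 - -7 = 7

Answer: 7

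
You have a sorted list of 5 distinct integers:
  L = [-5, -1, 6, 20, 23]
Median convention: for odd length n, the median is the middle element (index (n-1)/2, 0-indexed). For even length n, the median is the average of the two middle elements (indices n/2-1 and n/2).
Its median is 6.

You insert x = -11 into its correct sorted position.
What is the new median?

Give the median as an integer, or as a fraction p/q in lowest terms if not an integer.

Old list (sorted, length 5): [-5, -1, 6, 20, 23]
Old median = 6
Insert x = -11
Old length odd (5). Middle was index 2 = 6.
New length even (6). New median = avg of two middle elements.
x = -11: 0 elements are < x, 5 elements are > x.
New sorted list: [-11, -5, -1, 6, 20, 23]
New median = 5/2

Answer: 5/2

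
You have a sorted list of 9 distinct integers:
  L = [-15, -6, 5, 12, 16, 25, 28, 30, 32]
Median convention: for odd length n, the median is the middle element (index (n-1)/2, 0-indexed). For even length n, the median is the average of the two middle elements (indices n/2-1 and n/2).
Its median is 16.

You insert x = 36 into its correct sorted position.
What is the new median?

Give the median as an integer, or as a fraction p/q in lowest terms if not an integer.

Answer: 41/2

Derivation:
Old list (sorted, length 9): [-15, -6, 5, 12, 16, 25, 28, 30, 32]
Old median = 16
Insert x = 36
Old length odd (9). Middle was index 4 = 16.
New length even (10). New median = avg of two middle elements.
x = 36: 9 elements are < x, 0 elements are > x.
New sorted list: [-15, -6, 5, 12, 16, 25, 28, 30, 32, 36]
New median = 41/2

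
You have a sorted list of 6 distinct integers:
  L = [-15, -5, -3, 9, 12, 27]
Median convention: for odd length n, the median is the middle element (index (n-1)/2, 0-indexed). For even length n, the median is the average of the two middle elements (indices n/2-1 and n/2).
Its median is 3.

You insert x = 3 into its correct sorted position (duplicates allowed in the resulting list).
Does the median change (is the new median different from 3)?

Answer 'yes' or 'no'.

Old median = 3
Insert x = 3
New median = 3
Changed? no

Answer: no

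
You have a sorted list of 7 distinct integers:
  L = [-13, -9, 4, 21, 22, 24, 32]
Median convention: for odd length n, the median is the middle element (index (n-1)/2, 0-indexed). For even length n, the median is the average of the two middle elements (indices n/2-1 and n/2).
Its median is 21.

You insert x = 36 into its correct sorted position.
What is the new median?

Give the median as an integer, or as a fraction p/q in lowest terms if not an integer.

Answer: 43/2

Derivation:
Old list (sorted, length 7): [-13, -9, 4, 21, 22, 24, 32]
Old median = 21
Insert x = 36
Old length odd (7). Middle was index 3 = 21.
New length even (8). New median = avg of two middle elements.
x = 36: 7 elements are < x, 0 elements are > x.
New sorted list: [-13, -9, 4, 21, 22, 24, 32, 36]
New median = 43/2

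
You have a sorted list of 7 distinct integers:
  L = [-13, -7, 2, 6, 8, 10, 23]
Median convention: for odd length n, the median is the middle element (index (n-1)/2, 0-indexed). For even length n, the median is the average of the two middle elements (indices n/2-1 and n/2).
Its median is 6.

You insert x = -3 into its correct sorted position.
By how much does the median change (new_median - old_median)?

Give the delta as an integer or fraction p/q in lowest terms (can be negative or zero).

Answer: -2

Derivation:
Old median = 6
After inserting x = -3: new sorted = [-13, -7, -3, 2, 6, 8, 10, 23]
New median = 4
Delta = 4 - 6 = -2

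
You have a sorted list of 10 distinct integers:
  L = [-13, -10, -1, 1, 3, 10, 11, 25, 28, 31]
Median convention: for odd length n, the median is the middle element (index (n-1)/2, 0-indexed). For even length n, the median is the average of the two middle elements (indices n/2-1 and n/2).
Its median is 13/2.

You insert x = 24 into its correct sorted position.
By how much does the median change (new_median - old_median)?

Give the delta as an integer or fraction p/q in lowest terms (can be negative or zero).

Old median = 13/2
After inserting x = 24: new sorted = [-13, -10, -1, 1, 3, 10, 11, 24, 25, 28, 31]
New median = 10
Delta = 10 - 13/2 = 7/2

Answer: 7/2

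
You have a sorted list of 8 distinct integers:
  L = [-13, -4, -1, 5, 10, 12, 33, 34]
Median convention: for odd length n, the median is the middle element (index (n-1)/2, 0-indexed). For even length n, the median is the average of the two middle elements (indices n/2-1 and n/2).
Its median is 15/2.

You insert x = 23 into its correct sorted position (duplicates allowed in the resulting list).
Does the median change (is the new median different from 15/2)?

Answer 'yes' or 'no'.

Answer: yes

Derivation:
Old median = 15/2
Insert x = 23
New median = 10
Changed? yes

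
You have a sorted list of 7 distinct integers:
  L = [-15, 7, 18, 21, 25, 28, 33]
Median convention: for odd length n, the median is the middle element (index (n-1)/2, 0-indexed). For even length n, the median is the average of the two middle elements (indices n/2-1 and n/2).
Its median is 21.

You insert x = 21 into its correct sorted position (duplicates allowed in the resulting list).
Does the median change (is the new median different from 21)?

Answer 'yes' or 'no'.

Answer: no

Derivation:
Old median = 21
Insert x = 21
New median = 21
Changed? no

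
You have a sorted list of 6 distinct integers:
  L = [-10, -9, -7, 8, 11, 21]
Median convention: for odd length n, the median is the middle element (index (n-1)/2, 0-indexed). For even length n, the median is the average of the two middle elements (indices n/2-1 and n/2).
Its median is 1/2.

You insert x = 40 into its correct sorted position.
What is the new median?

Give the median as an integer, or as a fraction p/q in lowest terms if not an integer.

Old list (sorted, length 6): [-10, -9, -7, 8, 11, 21]
Old median = 1/2
Insert x = 40
Old length even (6). Middle pair: indices 2,3 = -7,8.
New length odd (7). New median = single middle element.
x = 40: 6 elements are < x, 0 elements are > x.
New sorted list: [-10, -9, -7, 8, 11, 21, 40]
New median = 8

Answer: 8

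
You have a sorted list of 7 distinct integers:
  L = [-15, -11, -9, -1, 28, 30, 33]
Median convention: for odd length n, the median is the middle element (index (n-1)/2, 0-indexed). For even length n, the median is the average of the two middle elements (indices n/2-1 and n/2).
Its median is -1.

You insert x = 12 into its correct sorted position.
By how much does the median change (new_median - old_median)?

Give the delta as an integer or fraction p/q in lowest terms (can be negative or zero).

Answer: 13/2

Derivation:
Old median = -1
After inserting x = 12: new sorted = [-15, -11, -9, -1, 12, 28, 30, 33]
New median = 11/2
Delta = 11/2 - -1 = 13/2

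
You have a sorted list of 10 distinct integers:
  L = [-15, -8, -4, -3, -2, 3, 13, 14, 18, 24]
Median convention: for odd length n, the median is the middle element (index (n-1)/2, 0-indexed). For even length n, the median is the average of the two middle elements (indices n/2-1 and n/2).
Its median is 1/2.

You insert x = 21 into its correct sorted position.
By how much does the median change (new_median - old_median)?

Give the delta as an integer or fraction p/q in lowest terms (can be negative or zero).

Old median = 1/2
After inserting x = 21: new sorted = [-15, -8, -4, -3, -2, 3, 13, 14, 18, 21, 24]
New median = 3
Delta = 3 - 1/2 = 5/2

Answer: 5/2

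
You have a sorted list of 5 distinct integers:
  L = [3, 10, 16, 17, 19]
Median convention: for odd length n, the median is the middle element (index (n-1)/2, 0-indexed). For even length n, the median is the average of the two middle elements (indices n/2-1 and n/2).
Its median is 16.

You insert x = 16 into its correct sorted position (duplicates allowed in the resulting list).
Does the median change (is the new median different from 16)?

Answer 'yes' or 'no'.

Old median = 16
Insert x = 16
New median = 16
Changed? no

Answer: no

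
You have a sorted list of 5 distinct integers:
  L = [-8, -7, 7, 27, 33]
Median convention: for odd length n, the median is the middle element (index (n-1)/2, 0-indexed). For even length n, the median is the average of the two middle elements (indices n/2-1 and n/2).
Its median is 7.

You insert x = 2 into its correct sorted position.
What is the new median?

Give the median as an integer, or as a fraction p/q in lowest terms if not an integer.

Answer: 9/2

Derivation:
Old list (sorted, length 5): [-8, -7, 7, 27, 33]
Old median = 7
Insert x = 2
Old length odd (5). Middle was index 2 = 7.
New length even (6). New median = avg of two middle elements.
x = 2: 2 elements are < x, 3 elements are > x.
New sorted list: [-8, -7, 2, 7, 27, 33]
New median = 9/2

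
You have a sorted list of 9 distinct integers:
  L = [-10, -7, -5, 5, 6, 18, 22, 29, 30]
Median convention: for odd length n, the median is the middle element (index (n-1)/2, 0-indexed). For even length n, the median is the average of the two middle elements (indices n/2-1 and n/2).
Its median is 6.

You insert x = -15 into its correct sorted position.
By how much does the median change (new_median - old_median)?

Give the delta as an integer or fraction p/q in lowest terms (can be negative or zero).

Old median = 6
After inserting x = -15: new sorted = [-15, -10, -7, -5, 5, 6, 18, 22, 29, 30]
New median = 11/2
Delta = 11/2 - 6 = -1/2

Answer: -1/2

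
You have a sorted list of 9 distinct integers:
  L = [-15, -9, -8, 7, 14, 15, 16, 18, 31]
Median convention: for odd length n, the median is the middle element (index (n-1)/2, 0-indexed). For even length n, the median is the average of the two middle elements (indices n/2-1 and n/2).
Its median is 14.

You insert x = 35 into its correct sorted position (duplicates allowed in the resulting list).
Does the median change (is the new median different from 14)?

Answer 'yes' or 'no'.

Answer: yes

Derivation:
Old median = 14
Insert x = 35
New median = 29/2
Changed? yes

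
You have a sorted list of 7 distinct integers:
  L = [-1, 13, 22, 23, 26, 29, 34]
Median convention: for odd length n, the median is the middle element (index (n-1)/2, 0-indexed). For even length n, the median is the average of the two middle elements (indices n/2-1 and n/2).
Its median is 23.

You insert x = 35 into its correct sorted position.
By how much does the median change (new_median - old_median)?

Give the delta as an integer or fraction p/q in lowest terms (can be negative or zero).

Old median = 23
After inserting x = 35: new sorted = [-1, 13, 22, 23, 26, 29, 34, 35]
New median = 49/2
Delta = 49/2 - 23 = 3/2

Answer: 3/2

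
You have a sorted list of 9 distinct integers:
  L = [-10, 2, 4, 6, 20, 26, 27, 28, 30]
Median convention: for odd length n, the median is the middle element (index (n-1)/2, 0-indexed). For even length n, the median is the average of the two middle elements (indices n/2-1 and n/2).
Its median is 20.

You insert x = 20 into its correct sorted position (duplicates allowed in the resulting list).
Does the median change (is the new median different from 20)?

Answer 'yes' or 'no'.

Answer: no

Derivation:
Old median = 20
Insert x = 20
New median = 20
Changed? no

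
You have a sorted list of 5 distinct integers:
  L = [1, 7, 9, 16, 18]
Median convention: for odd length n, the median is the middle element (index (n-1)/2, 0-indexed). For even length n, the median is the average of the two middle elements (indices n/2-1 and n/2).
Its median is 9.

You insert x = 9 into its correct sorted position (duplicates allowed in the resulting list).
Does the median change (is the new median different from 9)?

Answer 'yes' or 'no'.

Old median = 9
Insert x = 9
New median = 9
Changed? no

Answer: no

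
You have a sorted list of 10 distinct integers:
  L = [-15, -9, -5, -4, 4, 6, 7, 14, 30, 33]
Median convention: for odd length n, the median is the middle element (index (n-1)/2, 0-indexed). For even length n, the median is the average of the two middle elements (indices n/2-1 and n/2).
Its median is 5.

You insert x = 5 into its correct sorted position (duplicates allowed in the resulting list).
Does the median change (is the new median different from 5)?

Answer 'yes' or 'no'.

Old median = 5
Insert x = 5
New median = 5
Changed? no

Answer: no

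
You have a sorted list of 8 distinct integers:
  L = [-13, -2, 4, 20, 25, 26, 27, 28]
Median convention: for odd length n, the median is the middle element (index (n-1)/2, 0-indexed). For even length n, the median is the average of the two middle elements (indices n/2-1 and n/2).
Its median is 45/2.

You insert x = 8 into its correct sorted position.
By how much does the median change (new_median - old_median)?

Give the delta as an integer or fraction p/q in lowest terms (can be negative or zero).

Old median = 45/2
After inserting x = 8: new sorted = [-13, -2, 4, 8, 20, 25, 26, 27, 28]
New median = 20
Delta = 20 - 45/2 = -5/2

Answer: -5/2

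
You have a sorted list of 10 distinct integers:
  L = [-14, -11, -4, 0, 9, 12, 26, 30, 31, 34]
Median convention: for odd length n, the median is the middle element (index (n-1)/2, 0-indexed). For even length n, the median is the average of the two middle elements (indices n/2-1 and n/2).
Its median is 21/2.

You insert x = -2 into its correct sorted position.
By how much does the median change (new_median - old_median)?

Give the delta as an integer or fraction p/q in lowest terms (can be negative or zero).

Answer: -3/2

Derivation:
Old median = 21/2
After inserting x = -2: new sorted = [-14, -11, -4, -2, 0, 9, 12, 26, 30, 31, 34]
New median = 9
Delta = 9 - 21/2 = -3/2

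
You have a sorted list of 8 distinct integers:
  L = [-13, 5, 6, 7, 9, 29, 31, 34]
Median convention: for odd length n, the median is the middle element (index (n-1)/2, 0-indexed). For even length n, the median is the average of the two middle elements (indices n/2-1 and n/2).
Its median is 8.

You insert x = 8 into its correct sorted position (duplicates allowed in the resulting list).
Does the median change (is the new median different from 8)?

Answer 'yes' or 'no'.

Answer: no

Derivation:
Old median = 8
Insert x = 8
New median = 8
Changed? no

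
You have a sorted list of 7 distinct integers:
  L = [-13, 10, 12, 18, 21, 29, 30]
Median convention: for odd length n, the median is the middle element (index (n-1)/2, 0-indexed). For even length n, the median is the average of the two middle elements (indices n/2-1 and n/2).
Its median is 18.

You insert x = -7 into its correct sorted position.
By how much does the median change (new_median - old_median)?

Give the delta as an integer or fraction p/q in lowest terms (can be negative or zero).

Answer: -3

Derivation:
Old median = 18
After inserting x = -7: new sorted = [-13, -7, 10, 12, 18, 21, 29, 30]
New median = 15
Delta = 15 - 18 = -3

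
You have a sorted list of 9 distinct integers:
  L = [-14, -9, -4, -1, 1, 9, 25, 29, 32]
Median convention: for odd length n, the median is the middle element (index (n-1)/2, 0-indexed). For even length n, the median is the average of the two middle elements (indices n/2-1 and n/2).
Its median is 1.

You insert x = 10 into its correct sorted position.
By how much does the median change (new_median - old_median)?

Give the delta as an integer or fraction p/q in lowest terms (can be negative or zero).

Old median = 1
After inserting x = 10: new sorted = [-14, -9, -4, -1, 1, 9, 10, 25, 29, 32]
New median = 5
Delta = 5 - 1 = 4

Answer: 4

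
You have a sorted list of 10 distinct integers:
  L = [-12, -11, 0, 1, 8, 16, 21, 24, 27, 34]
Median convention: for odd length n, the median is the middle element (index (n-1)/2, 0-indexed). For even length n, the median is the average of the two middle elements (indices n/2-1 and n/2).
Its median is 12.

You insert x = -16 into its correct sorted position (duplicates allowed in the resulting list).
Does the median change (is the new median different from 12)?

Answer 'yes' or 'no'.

Answer: yes

Derivation:
Old median = 12
Insert x = -16
New median = 8
Changed? yes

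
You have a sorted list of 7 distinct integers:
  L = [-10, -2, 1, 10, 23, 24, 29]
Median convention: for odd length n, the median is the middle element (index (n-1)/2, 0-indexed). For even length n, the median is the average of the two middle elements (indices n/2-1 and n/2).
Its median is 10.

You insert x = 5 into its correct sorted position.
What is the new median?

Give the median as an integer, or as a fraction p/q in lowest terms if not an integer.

Old list (sorted, length 7): [-10, -2, 1, 10, 23, 24, 29]
Old median = 10
Insert x = 5
Old length odd (7). Middle was index 3 = 10.
New length even (8). New median = avg of two middle elements.
x = 5: 3 elements are < x, 4 elements are > x.
New sorted list: [-10, -2, 1, 5, 10, 23, 24, 29]
New median = 15/2

Answer: 15/2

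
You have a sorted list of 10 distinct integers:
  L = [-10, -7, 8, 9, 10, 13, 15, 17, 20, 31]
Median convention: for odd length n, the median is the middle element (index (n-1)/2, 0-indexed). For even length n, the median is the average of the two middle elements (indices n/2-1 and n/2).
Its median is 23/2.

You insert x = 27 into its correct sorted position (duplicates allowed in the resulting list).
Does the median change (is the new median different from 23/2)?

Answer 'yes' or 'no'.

Old median = 23/2
Insert x = 27
New median = 13
Changed? yes

Answer: yes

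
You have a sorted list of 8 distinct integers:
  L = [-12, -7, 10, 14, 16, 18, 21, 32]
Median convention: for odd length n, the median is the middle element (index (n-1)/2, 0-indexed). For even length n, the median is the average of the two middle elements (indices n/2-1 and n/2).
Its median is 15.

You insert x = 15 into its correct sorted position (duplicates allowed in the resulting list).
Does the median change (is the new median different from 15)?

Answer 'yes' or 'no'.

Old median = 15
Insert x = 15
New median = 15
Changed? no

Answer: no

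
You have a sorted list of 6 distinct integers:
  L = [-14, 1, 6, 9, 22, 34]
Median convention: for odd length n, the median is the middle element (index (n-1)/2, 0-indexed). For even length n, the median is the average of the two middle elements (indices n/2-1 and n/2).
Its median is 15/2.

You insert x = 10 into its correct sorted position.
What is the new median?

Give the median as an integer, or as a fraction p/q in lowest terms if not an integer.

Answer: 9

Derivation:
Old list (sorted, length 6): [-14, 1, 6, 9, 22, 34]
Old median = 15/2
Insert x = 10
Old length even (6). Middle pair: indices 2,3 = 6,9.
New length odd (7). New median = single middle element.
x = 10: 4 elements are < x, 2 elements are > x.
New sorted list: [-14, 1, 6, 9, 10, 22, 34]
New median = 9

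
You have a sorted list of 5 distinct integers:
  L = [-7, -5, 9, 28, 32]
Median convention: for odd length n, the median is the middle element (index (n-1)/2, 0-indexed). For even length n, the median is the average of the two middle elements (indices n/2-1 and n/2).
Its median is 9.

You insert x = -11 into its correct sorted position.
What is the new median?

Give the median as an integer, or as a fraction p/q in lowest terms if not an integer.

Old list (sorted, length 5): [-7, -5, 9, 28, 32]
Old median = 9
Insert x = -11
Old length odd (5). Middle was index 2 = 9.
New length even (6). New median = avg of two middle elements.
x = -11: 0 elements are < x, 5 elements are > x.
New sorted list: [-11, -7, -5, 9, 28, 32]
New median = 2

Answer: 2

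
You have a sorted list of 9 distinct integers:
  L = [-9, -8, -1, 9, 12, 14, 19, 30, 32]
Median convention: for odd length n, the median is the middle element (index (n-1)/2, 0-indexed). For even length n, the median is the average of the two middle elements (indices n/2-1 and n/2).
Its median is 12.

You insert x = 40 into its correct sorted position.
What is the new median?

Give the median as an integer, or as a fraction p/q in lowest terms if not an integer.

Answer: 13

Derivation:
Old list (sorted, length 9): [-9, -8, -1, 9, 12, 14, 19, 30, 32]
Old median = 12
Insert x = 40
Old length odd (9). Middle was index 4 = 12.
New length even (10). New median = avg of two middle elements.
x = 40: 9 elements are < x, 0 elements are > x.
New sorted list: [-9, -8, -1, 9, 12, 14, 19, 30, 32, 40]
New median = 13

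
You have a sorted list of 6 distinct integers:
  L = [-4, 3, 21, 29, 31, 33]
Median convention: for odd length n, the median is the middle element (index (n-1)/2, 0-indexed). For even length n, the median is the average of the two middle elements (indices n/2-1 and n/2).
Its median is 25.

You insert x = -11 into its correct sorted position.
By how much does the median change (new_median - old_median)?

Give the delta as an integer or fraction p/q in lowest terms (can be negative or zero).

Old median = 25
After inserting x = -11: new sorted = [-11, -4, 3, 21, 29, 31, 33]
New median = 21
Delta = 21 - 25 = -4

Answer: -4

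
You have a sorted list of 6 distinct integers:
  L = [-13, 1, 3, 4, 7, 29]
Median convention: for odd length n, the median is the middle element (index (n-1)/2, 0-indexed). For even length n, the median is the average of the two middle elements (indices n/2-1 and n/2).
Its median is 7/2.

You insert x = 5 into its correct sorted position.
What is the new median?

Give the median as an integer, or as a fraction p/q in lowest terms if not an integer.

Old list (sorted, length 6): [-13, 1, 3, 4, 7, 29]
Old median = 7/2
Insert x = 5
Old length even (6). Middle pair: indices 2,3 = 3,4.
New length odd (7). New median = single middle element.
x = 5: 4 elements are < x, 2 elements are > x.
New sorted list: [-13, 1, 3, 4, 5, 7, 29]
New median = 4

Answer: 4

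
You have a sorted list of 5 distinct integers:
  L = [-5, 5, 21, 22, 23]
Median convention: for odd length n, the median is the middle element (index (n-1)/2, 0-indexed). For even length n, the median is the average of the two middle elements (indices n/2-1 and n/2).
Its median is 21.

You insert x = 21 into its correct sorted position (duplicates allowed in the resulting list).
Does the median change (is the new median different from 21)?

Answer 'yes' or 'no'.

Answer: no

Derivation:
Old median = 21
Insert x = 21
New median = 21
Changed? no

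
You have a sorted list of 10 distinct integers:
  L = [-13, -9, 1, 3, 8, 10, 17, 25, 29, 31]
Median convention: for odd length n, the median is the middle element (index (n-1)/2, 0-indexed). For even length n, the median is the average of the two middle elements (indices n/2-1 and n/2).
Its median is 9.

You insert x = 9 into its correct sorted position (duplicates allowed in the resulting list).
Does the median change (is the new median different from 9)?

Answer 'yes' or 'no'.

Old median = 9
Insert x = 9
New median = 9
Changed? no

Answer: no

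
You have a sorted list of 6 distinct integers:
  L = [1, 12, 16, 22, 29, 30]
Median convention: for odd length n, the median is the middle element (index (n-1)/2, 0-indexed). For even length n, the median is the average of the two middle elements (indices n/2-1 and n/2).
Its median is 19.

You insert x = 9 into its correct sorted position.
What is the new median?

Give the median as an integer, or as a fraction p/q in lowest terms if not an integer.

Old list (sorted, length 6): [1, 12, 16, 22, 29, 30]
Old median = 19
Insert x = 9
Old length even (6). Middle pair: indices 2,3 = 16,22.
New length odd (7). New median = single middle element.
x = 9: 1 elements are < x, 5 elements are > x.
New sorted list: [1, 9, 12, 16, 22, 29, 30]
New median = 16

Answer: 16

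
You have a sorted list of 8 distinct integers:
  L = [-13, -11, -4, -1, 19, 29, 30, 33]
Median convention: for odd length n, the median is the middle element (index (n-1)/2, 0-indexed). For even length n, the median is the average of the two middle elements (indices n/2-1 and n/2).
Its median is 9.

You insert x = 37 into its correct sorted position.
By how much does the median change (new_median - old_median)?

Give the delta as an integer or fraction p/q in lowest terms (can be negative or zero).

Answer: 10

Derivation:
Old median = 9
After inserting x = 37: new sorted = [-13, -11, -4, -1, 19, 29, 30, 33, 37]
New median = 19
Delta = 19 - 9 = 10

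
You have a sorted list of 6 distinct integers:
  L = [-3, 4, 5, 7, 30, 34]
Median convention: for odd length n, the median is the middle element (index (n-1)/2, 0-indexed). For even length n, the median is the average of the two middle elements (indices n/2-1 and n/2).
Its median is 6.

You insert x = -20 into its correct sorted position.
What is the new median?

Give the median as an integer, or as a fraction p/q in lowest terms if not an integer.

Old list (sorted, length 6): [-3, 4, 5, 7, 30, 34]
Old median = 6
Insert x = -20
Old length even (6). Middle pair: indices 2,3 = 5,7.
New length odd (7). New median = single middle element.
x = -20: 0 elements are < x, 6 elements are > x.
New sorted list: [-20, -3, 4, 5, 7, 30, 34]
New median = 5

Answer: 5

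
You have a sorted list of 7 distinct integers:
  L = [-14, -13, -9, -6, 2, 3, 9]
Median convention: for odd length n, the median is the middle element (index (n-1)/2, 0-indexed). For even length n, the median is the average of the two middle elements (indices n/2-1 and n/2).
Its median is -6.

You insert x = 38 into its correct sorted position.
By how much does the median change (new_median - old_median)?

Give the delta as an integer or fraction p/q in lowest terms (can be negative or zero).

Old median = -6
After inserting x = 38: new sorted = [-14, -13, -9, -6, 2, 3, 9, 38]
New median = -2
Delta = -2 - -6 = 4

Answer: 4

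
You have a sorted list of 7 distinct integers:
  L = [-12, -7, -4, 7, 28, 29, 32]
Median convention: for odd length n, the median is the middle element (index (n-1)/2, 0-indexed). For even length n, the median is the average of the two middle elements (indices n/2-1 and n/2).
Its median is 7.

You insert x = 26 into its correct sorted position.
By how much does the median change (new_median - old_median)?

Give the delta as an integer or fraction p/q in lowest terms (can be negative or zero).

Answer: 19/2

Derivation:
Old median = 7
After inserting x = 26: new sorted = [-12, -7, -4, 7, 26, 28, 29, 32]
New median = 33/2
Delta = 33/2 - 7 = 19/2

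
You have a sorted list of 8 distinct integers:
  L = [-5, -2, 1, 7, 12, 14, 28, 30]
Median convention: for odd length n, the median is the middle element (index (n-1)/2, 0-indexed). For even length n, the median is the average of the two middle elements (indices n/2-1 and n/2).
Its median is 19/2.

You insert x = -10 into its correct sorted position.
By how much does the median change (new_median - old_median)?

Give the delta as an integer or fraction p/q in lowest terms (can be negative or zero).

Answer: -5/2

Derivation:
Old median = 19/2
After inserting x = -10: new sorted = [-10, -5, -2, 1, 7, 12, 14, 28, 30]
New median = 7
Delta = 7 - 19/2 = -5/2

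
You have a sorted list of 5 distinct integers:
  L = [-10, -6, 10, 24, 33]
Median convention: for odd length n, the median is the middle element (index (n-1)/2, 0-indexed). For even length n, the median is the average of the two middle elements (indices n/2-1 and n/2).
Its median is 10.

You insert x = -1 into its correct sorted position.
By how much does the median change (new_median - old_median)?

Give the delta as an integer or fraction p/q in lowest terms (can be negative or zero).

Answer: -11/2

Derivation:
Old median = 10
After inserting x = -1: new sorted = [-10, -6, -1, 10, 24, 33]
New median = 9/2
Delta = 9/2 - 10 = -11/2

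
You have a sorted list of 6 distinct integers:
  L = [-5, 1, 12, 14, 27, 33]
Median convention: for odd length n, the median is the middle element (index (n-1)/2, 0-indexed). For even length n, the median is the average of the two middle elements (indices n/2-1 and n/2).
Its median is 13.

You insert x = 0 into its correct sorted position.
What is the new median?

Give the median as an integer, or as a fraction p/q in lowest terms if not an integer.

Answer: 12

Derivation:
Old list (sorted, length 6): [-5, 1, 12, 14, 27, 33]
Old median = 13
Insert x = 0
Old length even (6). Middle pair: indices 2,3 = 12,14.
New length odd (7). New median = single middle element.
x = 0: 1 elements are < x, 5 elements are > x.
New sorted list: [-5, 0, 1, 12, 14, 27, 33]
New median = 12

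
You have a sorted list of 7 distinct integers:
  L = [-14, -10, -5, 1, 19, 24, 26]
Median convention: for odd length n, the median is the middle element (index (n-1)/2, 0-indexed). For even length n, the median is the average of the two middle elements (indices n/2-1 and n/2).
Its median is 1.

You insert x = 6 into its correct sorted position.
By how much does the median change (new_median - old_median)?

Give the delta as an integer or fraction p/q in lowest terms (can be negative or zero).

Answer: 5/2

Derivation:
Old median = 1
After inserting x = 6: new sorted = [-14, -10, -5, 1, 6, 19, 24, 26]
New median = 7/2
Delta = 7/2 - 1 = 5/2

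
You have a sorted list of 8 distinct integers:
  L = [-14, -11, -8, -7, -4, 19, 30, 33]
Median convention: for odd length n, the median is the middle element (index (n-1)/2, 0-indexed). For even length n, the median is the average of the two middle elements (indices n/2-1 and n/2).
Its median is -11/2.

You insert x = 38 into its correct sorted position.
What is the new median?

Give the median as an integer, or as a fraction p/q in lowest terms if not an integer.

Answer: -4

Derivation:
Old list (sorted, length 8): [-14, -11, -8, -7, -4, 19, 30, 33]
Old median = -11/2
Insert x = 38
Old length even (8). Middle pair: indices 3,4 = -7,-4.
New length odd (9). New median = single middle element.
x = 38: 8 elements are < x, 0 elements are > x.
New sorted list: [-14, -11, -8, -7, -4, 19, 30, 33, 38]
New median = -4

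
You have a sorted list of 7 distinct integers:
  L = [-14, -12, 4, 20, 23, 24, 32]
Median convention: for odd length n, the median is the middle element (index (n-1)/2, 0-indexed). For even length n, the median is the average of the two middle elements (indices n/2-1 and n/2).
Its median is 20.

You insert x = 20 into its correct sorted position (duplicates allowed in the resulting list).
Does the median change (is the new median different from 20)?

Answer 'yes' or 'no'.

Answer: no

Derivation:
Old median = 20
Insert x = 20
New median = 20
Changed? no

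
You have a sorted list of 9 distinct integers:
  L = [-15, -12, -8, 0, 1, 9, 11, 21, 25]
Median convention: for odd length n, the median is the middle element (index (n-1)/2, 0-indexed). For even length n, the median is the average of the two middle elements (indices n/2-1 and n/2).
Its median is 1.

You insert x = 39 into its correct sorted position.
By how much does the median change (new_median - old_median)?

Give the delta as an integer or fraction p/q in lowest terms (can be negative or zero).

Old median = 1
After inserting x = 39: new sorted = [-15, -12, -8, 0, 1, 9, 11, 21, 25, 39]
New median = 5
Delta = 5 - 1 = 4

Answer: 4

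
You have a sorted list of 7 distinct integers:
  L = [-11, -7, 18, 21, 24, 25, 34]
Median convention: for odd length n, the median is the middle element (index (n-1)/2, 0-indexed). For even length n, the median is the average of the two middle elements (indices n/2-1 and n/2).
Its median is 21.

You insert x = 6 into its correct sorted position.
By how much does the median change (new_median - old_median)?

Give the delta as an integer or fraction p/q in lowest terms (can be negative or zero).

Old median = 21
After inserting x = 6: new sorted = [-11, -7, 6, 18, 21, 24, 25, 34]
New median = 39/2
Delta = 39/2 - 21 = -3/2

Answer: -3/2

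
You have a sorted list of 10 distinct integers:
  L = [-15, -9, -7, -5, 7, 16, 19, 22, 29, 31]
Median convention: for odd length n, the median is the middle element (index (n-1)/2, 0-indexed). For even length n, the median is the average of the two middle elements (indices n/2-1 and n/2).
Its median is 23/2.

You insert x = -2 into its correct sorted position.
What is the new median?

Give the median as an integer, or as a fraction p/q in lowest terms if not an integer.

Old list (sorted, length 10): [-15, -9, -7, -5, 7, 16, 19, 22, 29, 31]
Old median = 23/2
Insert x = -2
Old length even (10). Middle pair: indices 4,5 = 7,16.
New length odd (11). New median = single middle element.
x = -2: 4 elements are < x, 6 elements are > x.
New sorted list: [-15, -9, -7, -5, -2, 7, 16, 19, 22, 29, 31]
New median = 7

Answer: 7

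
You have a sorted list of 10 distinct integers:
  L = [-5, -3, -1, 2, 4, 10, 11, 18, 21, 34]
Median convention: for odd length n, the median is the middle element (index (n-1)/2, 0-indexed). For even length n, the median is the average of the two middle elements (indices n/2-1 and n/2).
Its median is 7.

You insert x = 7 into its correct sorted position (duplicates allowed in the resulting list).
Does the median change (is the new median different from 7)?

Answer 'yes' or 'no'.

Old median = 7
Insert x = 7
New median = 7
Changed? no

Answer: no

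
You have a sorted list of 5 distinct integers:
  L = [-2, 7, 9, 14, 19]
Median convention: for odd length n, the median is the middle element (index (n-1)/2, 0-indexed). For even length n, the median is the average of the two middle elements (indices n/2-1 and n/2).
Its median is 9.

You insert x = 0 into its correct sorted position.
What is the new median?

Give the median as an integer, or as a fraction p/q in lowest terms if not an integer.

Answer: 8

Derivation:
Old list (sorted, length 5): [-2, 7, 9, 14, 19]
Old median = 9
Insert x = 0
Old length odd (5). Middle was index 2 = 9.
New length even (6). New median = avg of two middle elements.
x = 0: 1 elements are < x, 4 elements are > x.
New sorted list: [-2, 0, 7, 9, 14, 19]
New median = 8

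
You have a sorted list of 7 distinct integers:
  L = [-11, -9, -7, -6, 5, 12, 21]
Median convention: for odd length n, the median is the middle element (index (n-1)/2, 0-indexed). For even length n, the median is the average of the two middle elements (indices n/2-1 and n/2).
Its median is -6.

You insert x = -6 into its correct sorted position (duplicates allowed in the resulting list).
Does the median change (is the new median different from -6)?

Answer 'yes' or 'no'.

Old median = -6
Insert x = -6
New median = -6
Changed? no

Answer: no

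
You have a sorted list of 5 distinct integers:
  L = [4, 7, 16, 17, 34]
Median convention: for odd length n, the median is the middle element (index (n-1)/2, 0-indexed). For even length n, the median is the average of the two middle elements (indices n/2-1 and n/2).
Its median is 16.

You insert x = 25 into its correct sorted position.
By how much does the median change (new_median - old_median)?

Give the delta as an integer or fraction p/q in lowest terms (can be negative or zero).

Answer: 1/2

Derivation:
Old median = 16
After inserting x = 25: new sorted = [4, 7, 16, 17, 25, 34]
New median = 33/2
Delta = 33/2 - 16 = 1/2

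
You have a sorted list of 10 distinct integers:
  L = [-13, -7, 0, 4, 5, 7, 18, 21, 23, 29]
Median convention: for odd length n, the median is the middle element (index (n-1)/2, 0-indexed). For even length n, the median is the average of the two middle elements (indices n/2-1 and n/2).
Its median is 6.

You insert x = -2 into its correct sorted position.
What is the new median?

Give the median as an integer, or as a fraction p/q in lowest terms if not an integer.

Answer: 5

Derivation:
Old list (sorted, length 10): [-13, -7, 0, 4, 5, 7, 18, 21, 23, 29]
Old median = 6
Insert x = -2
Old length even (10). Middle pair: indices 4,5 = 5,7.
New length odd (11). New median = single middle element.
x = -2: 2 elements are < x, 8 elements are > x.
New sorted list: [-13, -7, -2, 0, 4, 5, 7, 18, 21, 23, 29]
New median = 5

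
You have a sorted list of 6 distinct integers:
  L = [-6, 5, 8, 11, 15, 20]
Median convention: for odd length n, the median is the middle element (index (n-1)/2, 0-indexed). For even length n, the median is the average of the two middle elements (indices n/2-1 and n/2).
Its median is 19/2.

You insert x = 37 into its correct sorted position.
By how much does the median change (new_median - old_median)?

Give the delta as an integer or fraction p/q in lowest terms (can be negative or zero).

Old median = 19/2
After inserting x = 37: new sorted = [-6, 5, 8, 11, 15, 20, 37]
New median = 11
Delta = 11 - 19/2 = 3/2

Answer: 3/2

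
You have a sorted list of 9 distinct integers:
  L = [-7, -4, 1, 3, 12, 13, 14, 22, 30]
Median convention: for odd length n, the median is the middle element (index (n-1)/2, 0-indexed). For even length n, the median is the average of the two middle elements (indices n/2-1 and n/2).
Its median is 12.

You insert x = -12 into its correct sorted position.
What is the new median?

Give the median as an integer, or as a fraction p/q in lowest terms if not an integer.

Old list (sorted, length 9): [-7, -4, 1, 3, 12, 13, 14, 22, 30]
Old median = 12
Insert x = -12
Old length odd (9). Middle was index 4 = 12.
New length even (10). New median = avg of two middle elements.
x = -12: 0 elements are < x, 9 elements are > x.
New sorted list: [-12, -7, -4, 1, 3, 12, 13, 14, 22, 30]
New median = 15/2

Answer: 15/2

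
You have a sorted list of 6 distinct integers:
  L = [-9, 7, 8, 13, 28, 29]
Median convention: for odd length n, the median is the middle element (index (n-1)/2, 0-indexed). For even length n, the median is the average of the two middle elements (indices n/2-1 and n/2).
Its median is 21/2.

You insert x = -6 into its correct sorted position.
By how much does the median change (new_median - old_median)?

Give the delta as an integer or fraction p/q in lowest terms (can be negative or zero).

Answer: -5/2

Derivation:
Old median = 21/2
After inserting x = -6: new sorted = [-9, -6, 7, 8, 13, 28, 29]
New median = 8
Delta = 8 - 21/2 = -5/2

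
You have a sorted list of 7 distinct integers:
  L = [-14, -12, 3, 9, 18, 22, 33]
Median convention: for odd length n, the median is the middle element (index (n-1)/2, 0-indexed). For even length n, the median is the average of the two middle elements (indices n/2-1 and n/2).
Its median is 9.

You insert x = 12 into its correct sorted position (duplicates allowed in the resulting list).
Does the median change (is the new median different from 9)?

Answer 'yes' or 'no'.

Old median = 9
Insert x = 12
New median = 21/2
Changed? yes

Answer: yes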